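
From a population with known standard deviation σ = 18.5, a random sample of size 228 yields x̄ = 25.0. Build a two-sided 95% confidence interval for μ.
(22.60, 27.40)

z-interval (σ known):
z* = 1.960 for 95% confidence

Margin of error = z* · σ/√n = 1.960 · 18.5/√228 = 2.40

CI: (25.0 - 2.40, 25.0 + 2.40) = (22.60, 27.40)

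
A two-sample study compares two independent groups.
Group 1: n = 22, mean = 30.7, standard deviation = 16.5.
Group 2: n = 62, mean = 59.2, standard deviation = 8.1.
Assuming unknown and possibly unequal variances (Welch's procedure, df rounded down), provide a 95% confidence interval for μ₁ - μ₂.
(-36.06, -20.94)

Difference: x̄₁ - x̄₂ = -28.50
SE = √(s₁²/n₁ + s₂²/n₂) = √(16.5²/22 + 8.1²/62) = 3.6651
df = 24.68 → 24 (Welch–Satterthwaite, rounded down)
t* = 2.064

CI: -28.50 ± 2.064 · 3.6651 = -28.50 ± 7.56 = (-36.06, -20.94)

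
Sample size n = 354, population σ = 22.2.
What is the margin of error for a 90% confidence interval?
Margin of error = 1.94

Margin of error = z* · σ/√n
= 1.645 · 22.2/√354
= 1.645 · 22.2/18.8149
= 1.94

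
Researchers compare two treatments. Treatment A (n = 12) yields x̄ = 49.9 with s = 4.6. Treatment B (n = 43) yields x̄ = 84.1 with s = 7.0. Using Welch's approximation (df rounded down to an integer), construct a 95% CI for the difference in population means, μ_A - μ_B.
(-37.70, -30.70)

Difference: x̄₁ - x̄₂ = -34.20
SE = √(s₁²/n₁ + s₂²/n₂) = √(4.6²/12 + 7.0²/43) = 1.7038
df = 26.87 → 26 (Welch–Satterthwaite, rounded down)
t* = 2.056

CI: -34.20 ± 2.056 · 1.7038 = -34.20 ± 3.50 = (-37.70, -30.70)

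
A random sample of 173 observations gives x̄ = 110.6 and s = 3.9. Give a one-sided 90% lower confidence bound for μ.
μ ≥ 110.22

Lower bound (one-sided):
t* = 1.286 (one-sided for 90%)
Lower bound = x̄ - t* · s/√n = 110.6 - 1.286 · 3.9/√173 = 110.22

We are 90% confident that μ ≥ 110.22.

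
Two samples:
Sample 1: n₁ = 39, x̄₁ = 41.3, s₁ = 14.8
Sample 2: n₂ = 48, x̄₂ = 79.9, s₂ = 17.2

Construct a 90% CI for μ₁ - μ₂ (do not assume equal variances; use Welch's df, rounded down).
(-44.31, -32.89)

Difference: x̄₁ - x̄₂ = -38.60
SE = √(s₁²/n₁ + s₂²/n₂) = √(14.8²/39 + 17.2²/48) = 3.4322
df = 84.70 → 84 (Welch–Satterthwaite, rounded down)
t* = 1.663

CI: -38.60 ± 1.663 · 3.4322 = -38.60 ± 5.71 = (-44.31, -32.89)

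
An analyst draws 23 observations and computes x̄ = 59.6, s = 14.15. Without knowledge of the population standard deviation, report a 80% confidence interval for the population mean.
(55.70, 63.50)

t-interval (σ unknown):
df = n - 1 = 22
t* = 1.321 for 80% confidence

Margin of error = t* · s/√n = 1.321 · 14.15/√23 = 3.90

CI: (55.70, 63.50)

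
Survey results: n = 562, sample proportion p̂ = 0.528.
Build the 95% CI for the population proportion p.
(0.487, 0.569)

Proportion CI:
SE = √(p̂(1-p̂)/n) = √(0.528 · 0.472 / 562) = 0.02106

z* = 1.960
Margin = z* · SE = 1.960 · 0.02106 = 0.0413

CI: 0.528 ± 0.0413 = (0.487, 0.569)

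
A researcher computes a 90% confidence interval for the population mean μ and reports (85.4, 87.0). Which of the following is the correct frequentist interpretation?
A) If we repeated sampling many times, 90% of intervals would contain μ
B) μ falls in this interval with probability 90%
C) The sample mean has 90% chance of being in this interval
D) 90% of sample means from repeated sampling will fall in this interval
A

A) Correct — this is the frequentist long-run coverage interpretation.
B) Wrong — μ is fixed; the randomness lives in the interval, not in μ.
C) Wrong — x̄ is observed and sits in the interval by construction.
D) Wrong — coverage applies to intervals containing μ, not to future x̄ values.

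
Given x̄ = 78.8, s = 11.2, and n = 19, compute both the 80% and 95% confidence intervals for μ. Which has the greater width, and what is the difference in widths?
95% CI is wider by 3.97

df = 18
80% CI: t* = 1.330, (75.38, 82.22), width = 2 · t* · s/√n = 6.83
95% CI: t* = 2.101, (73.40, 84.20), width = 2 · t* · s/√n = 10.80

The 95% CI is wider by 10.80 - 6.83 = 3.97.
Higher confidence requires a wider interval.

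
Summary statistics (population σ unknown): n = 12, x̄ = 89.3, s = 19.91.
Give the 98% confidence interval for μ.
(73.68, 104.92)

t-interval (σ unknown):
df = n - 1 = 11
t* = 2.718 for 98% confidence

Margin of error = t* · s/√n = 2.718 · 19.91/√12 = 15.62

CI: (73.68, 104.92)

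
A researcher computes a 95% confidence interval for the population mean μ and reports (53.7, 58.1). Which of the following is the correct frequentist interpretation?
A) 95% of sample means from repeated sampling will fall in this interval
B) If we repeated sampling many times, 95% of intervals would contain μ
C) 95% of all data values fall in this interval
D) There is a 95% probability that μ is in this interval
B

A) Wrong — coverage applies to intervals containing μ, not to future x̄ values.
B) Correct — this is the frequentist long-run coverage interpretation.
C) Wrong — a CI is about the parameter μ, not individual data values.
D) Wrong — μ is fixed; the randomness lives in the interval, not in μ.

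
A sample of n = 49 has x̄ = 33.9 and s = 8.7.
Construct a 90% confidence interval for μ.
(31.82, 35.98)

t-interval (σ unknown):
df = n - 1 = 48
t* = 1.677 for 90% confidence

Margin of error = t* · s/√n = 1.677 · 8.7/√49 = 2.08

CI: (31.82, 35.98)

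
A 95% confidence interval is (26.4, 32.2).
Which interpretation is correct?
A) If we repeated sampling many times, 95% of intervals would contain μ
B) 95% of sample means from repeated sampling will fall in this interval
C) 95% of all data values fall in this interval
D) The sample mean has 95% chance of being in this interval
A

A) Correct — this is the frequentist long-run coverage interpretation.
B) Wrong — coverage applies to intervals containing μ, not to future x̄ values.
C) Wrong — a CI is about the parameter μ, not individual data values.
D) Wrong — x̄ is observed and sits in the interval by construction.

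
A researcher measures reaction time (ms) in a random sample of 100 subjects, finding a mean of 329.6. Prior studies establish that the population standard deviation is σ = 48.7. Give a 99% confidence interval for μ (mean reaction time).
(317.05, 342.15)

z-interval (σ known):
z* = 2.576 for 99% confidence

Margin of error = z* · σ/√n = 2.576 · 48.7/√100 = 12.55

CI: (329.6 - 12.55, 329.6 + 12.55) = (317.05, 342.15)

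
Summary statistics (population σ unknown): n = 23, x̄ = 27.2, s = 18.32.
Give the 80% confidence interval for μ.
(22.15, 32.25)

t-interval (σ unknown):
df = n - 1 = 22
t* = 1.321 for 80% confidence

Margin of error = t* · s/√n = 1.321 · 18.32/√23 = 5.05

CI: (22.15, 32.25)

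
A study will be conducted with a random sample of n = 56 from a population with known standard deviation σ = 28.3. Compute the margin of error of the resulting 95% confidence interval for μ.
Margin of error = 7.41

Margin of error = z* · σ/√n
= 1.960 · 28.3/√56
= 1.960 · 28.3/7.4833
= 7.41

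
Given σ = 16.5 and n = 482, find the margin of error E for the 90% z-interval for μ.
Margin of error = 1.24

Margin of error = z* · σ/√n
= 1.645 · 16.5/√482
= 1.645 · 16.5/21.9545
= 1.24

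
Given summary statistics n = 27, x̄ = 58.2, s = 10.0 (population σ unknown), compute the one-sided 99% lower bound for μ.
μ ≥ 53.43

Lower bound (one-sided):
t* = 2.479 (one-sided for 99%)
Lower bound = x̄ - t* · s/√n = 58.2 - 2.479 · 10.0/√27 = 53.43

We are 99% confident that μ ≥ 53.43.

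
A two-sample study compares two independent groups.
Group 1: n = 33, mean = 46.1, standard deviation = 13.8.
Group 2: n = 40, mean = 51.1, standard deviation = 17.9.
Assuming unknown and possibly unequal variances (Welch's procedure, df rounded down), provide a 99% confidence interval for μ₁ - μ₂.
(-14.83, 4.83)

Difference: x̄₁ - x̄₂ = -5.00
SE = √(s₁²/n₁ + s₂²/n₂) = √(13.8²/33 + 17.9²/40) = 3.7123
df = 70.71 → 70 (Welch–Satterthwaite, rounded down)
t* = 2.648

CI: -5.00 ± 2.648 · 3.7123 = -5.00 ± 9.83 = (-14.83, 4.83)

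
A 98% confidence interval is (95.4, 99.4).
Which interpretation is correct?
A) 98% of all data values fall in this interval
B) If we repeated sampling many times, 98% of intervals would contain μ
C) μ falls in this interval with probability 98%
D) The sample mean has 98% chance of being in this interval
B

A) Wrong — a CI is about the parameter μ, not individual data values.
B) Correct — this is the frequentist long-run coverage interpretation.
C) Wrong — μ is fixed; the randomness lives in the interval, not in μ.
D) Wrong — x̄ is observed and sits in the interval by construction.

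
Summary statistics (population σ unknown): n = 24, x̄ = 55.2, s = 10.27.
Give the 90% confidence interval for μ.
(51.61, 58.79)

t-interval (σ unknown):
df = n - 1 = 23
t* = 1.714 for 90% confidence

Margin of error = t* · s/√n = 1.714 · 10.27/√24 = 3.59

CI: (51.61, 58.79)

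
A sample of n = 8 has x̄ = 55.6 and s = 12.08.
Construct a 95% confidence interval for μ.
(45.50, 65.70)

t-interval (σ unknown):
df = n - 1 = 7
t* = 2.365 for 95% confidence

Margin of error = t* · s/√n = 2.365 · 12.08/√8 = 10.10

CI: (45.50, 65.70)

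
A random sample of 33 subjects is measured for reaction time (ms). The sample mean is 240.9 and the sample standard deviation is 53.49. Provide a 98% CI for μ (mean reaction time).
(218.10, 263.70)

t-interval (σ unknown):
df = n - 1 = 32
t* = 2.449 for 98% confidence

Margin of error = t* · s/√n = 2.449 · 53.49/√33 = 22.80

CI: (218.10, 263.70)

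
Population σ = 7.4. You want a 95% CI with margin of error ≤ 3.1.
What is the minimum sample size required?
n ≥ 22

For margin E ≤ 3.1:
n ≥ (z* · σ / E)²
n ≥ (1.960 · 7.4 / 3.1)²
n ≥ 21.89

Minimum n = 22 (rounding up)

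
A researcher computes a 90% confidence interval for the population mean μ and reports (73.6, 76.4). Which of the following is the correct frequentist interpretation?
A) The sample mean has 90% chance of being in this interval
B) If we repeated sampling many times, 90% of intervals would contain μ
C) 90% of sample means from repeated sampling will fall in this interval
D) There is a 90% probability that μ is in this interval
B

A) Wrong — x̄ is observed and sits in the interval by construction.
B) Correct — this is the frequentist long-run coverage interpretation.
C) Wrong — coverage applies to intervals containing μ, not to future x̄ values.
D) Wrong — μ is fixed; the randomness lives in the interval, not in μ.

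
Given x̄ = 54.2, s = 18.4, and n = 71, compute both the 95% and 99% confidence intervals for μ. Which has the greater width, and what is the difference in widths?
99% CI is wider by 2.85

df = 70
95% CI: t* = 1.994, (49.85, 58.55), width = 2 · t* · s/√n = 8.71
99% CI: t* = 2.648, (48.42, 59.98), width = 2 · t* · s/√n = 11.56

The 99% CI is wider by 11.56 - 8.71 = 2.85.
Higher confidence requires a wider interval.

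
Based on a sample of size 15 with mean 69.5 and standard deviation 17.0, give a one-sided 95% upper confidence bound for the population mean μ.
μ ≤ 77.23

Upper bound (one-sided):
t* = 1.761 (one-sided for 95%)
Upper bound = x̄ + t* · s/√n = 69.5 + 1.761 · 17.0/√15 = 77.23

We are 95% confident that μ ≤ 77.23.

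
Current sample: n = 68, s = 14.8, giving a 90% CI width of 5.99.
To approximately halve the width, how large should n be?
n ≈ 272

CI width ∝ 1/√n
To reduce width by factor 2, need √n to grow by 2 → need 2² = 4 times as many samples.

Current: n = 68, width = 5.99
New: n = 272, width ≈ 2.96

Width reduced by factor of 5.99/2.96 = 2.02.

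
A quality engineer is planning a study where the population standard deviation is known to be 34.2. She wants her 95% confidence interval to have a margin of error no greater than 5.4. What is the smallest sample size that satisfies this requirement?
n ≥ 155

For margin E ≤ 5.4:
n ≥ (z* · σ / E)²
n ≥ (1.960 · 34.2 / 5.4)²
n ≥ 154.09

Minimum n = 155 (rounding up)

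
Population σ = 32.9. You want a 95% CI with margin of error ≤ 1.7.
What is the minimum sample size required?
n ≥ 1439

For margin E ≤ 1.7:
n ≥ (z* · σ / E)²
n ≥ (1.960 · 32.9 / 1.7)²
n ≥ 1438.82

Minimum n = 1439 (rounding up)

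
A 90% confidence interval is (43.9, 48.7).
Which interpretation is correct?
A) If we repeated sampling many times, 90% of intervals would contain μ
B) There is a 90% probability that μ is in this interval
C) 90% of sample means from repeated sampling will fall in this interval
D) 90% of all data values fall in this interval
A

A) Correct — this is the frequentist long-run coverage interpretation.
B) Wrong — μ is fixed; the randomness lives in the interval, not in μ.
C) Wrong — coverage applies to intervals containing μ, not to future x̄ values.
D) Wrong — a CI is about the parameter μ, not individual data values.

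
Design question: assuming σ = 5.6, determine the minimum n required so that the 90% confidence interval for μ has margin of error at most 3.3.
n ≥ 8

For margin E ≤ 3.3:
n ≥ (z* · σ / E)²
n ≥ (1.645 · 5.6 / 3.3)²
n ≥ 7.79

Minimum n = 8 (rounding up)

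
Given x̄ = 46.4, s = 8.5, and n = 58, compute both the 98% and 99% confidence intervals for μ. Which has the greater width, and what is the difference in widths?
99% CI is wider by 0.61

df = 57
98% CI: t* = 2.394, (43.73, 49.07), width = 2 · t* · s/√n = 5.34
99% CI: t* = 2.665, (43.43, 49.37), width = 2 · t* · s/√n = 5.95

The 99% CI is wider by 5.95 - 5.34 = 0.61.
Higher confidence requires a wider interval.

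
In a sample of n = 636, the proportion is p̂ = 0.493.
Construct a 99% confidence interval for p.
(0.442, 0.544)

Proportion CI:
SE = √(p̂(1-p̂)/n) = √(0.493 · 0.507 / 636) = 0.01982

z* = 2.576
Margin = z* · SE = 2.576 · 0.01982 = 0.0511

CI: 0.493 ± 0.0511 = (0.442, 0.544)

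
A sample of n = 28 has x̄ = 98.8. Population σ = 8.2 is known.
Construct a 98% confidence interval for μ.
(95.20, 102.40)

z-interval (σ known):
z* = 2.326 for 98% confidence

Margin of error = z* · σ/√n = 2.326 · 8.2/√28 = 3.60

CI: (98.8 - 3.60, 98.8 + 3.60) = (95.20, 102.40)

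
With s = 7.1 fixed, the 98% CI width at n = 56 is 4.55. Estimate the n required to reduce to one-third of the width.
n ≈ 504

CI width ∝ 1/√n
To reduce width by factor 3, need √n to grow by 3 → need 3² = 9 times as many samples.

Current: n = 56, width = 4.55
New: n = 504, width ≈ 1.48

Width reduced by factor of 4.55/1.48 = 3.07.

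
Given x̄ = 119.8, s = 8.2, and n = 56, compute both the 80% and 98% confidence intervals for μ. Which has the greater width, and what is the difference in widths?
98% CI is wider by 2.41

df = 55
80% CI: t* = 1.297, (118.38, 121.22), width = 2 · t* · s/√n = 2.84
98% CI: t* = 2.396, (117.17, 122.43), width = 2 · t* · s/√n = 5.25

The 98% CI is wider by 5.25 - 2.84 = 2.41.
Higher confidence requires a wider interval.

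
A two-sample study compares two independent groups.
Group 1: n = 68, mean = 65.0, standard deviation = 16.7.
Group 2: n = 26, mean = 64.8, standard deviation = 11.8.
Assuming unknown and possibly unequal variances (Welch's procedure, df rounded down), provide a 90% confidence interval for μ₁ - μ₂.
(-4.93, 5.33)

Difference: x̄₁ - x̄₂ = 0.20
SE = √(s₁²/n₁ + s₂²/n₂) = √(16.7²/68 + 11.8²/26) = 3.0752
df = 63.96 → 63 (Welch–Satterthwaite, rounded down)
t* = 1.669

CI: 0.20 ± 1.669 · 3.0752 = 0.20 ± 5.13 = (-4.93, 5.33)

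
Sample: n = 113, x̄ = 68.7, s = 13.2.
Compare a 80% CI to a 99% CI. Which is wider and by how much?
99% CI is wider by 3.31

df = 112
80% CI: t* = 1.289, (67.10, 70.30), width = 2 · t* · s/√n = 3.20
99% CI: t* = 2.620, (65.45, 71.95), width = 2 · t* · s/√n = 6.51

The 99% CI is wider by 6.51 - 3.20 = 3.31.
Higher confidence requires a wider interval.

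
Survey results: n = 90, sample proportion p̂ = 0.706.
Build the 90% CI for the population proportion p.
(0.627, 0.785)

Proportion CI:
SE = √(p̂(1-p̂)/n) = √(0.706 · 0.294 / 90) = 0.04802

z* = 1.645
Margin = z* · SE = 1.645 · 0.04802 = 0.0790

CI: 0.706 ± 0.0790 = (0.627, 0.785)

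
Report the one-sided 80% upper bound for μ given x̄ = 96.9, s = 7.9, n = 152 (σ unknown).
μ ≤ 97.44

Upper bound (one-sided):
t* = 0.844 (one-sided for 80%)
Upper bound = x̄ + t* · s/√n = 96.9 + 0.844 · 7.9/√152 = 97.44

We are 80% confident that μ ≤ 97.44.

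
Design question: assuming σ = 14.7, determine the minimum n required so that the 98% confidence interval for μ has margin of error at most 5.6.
n ≥ 38

For margin E ≤ 5.6:
n ≥ (z* · σ / E)²
n ≥ (2.326 · 14.7 / 5.6)²
n ≥ 37.28

Minimum n = 38 (rounding up)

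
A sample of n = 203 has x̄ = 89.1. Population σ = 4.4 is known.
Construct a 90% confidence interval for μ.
(88.59, 89.61)

z-interval (σ known):
z* = 1.645 for 90% confidence

Margin of error = z* · σ/√n = 1.645 · 4.4/√203 = 0.51

CI: (89.1 - 0.51, 89.1 + 0.51) = (88.59, 89.61)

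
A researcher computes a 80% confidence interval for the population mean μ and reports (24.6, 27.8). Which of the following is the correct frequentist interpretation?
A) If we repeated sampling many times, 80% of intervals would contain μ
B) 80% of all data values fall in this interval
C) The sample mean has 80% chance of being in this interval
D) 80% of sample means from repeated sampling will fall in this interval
A

A) Correct — this is the frequentist long-run coverage interpretation.
B) Wrong — a CI is about the parameter μ, not individual data values.
C) Wrong — x̄ is observed and sits in the interval by construction.
D) Wrong — coverage applies to intervals containing μ, not to future x̄ values.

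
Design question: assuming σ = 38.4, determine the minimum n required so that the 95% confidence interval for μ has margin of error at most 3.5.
n ≥ 463

For margin E ≤ 3.5:
n ≥ (z* · σ / E)²
n ≥ (1.960 · 38.4 / 3.5)²
n ≥ 462.42

Minimum n = 463 (rounding up)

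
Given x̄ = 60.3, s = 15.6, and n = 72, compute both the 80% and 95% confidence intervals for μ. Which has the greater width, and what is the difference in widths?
95% CI is wider by 2.57

df = 71
80% CI: t* = 1.294, (57.92, 62.68), width = 2 · t* · s/√n = 4.76
95% CI: t* = 1.994, (56.63, 63.97), width = 2 · t* · s/√n = 7.33

The 95% CI is wider by 7.33 - 4.76 = 2.57.
Higher confidence requires a wider interval.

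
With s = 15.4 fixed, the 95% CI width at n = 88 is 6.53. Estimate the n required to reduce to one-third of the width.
n ≈ 792

CI width ∝ 1/√n
To reduce width by factor 3, need √n to grow by 3 → need 3² = 9 times as many samples.

Current: n = 88, width = 6.53
New: n = 792, width ≈ 2.15

Width reduced by factor of 6.53/2.15 = 3.04.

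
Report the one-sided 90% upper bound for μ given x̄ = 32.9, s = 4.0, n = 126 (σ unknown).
μ ≤ 33.36

Upper bound (one-sided):
t* = 1.288 (one-sided for 90%)
Upper bound = x̄ + t* · s/√n = 32.9 + 1.288 · 4.0/√126 = 33.36

We are 90% confident that μ ≤ 33.36.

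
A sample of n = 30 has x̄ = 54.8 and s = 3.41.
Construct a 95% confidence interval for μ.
(53.53, 56.07)

t-interval (σ unknown):
df = n - 1 = 29
t* = 2.045 for 95% confidence

Margin of error = t* · s/√n = 2.045 · 3.41/√30 = 1.27

CI: (53.53, 56.07)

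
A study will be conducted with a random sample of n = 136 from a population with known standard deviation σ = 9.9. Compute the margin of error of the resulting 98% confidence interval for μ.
Margin of error = 1.97

Margin of error = z* · σ/√n
= 2.326 · 9.9/√136
= 2.326 · 9.9/11.6619
= 1.97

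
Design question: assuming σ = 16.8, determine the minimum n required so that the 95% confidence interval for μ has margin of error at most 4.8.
n ≥ 48

For margin E ≤ 4.8:
n ≥ (z* · σ / E)²
n ≥ (1.960 · 16.8 / 4.8)²
n ≥ 47.06

Minimum n = 48 (rounding up)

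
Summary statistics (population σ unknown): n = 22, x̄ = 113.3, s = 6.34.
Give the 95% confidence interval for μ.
(110.49, 116.11)

t-interval (σ unknown):
df = n - 1 = 21
t* = 2.080 for 95% confidence

Margin of error = t* · s/√n = 2.080 · 6.34/√22 = 2.81

CI: (110.49, 116.11)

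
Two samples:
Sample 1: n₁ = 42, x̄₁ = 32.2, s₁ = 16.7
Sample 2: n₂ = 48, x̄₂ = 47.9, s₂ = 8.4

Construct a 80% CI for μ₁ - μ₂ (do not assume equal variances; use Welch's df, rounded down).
(-19.39, -12.01)

Difference: x̄₁ - x̄₂ = -15.70
SE = √(s₁²/n₁ + s₂²/n₂) = √(16.7²/42 + 8.4²/48) = 2.8478
df = 58.65 → 58 (Welch–Satterthwaite, rounded down)
t* = 1.296

CI: -15.70 ± 1.296 · 2.8478 = -15.70 ± 3.69 = (-19.39, -12.01)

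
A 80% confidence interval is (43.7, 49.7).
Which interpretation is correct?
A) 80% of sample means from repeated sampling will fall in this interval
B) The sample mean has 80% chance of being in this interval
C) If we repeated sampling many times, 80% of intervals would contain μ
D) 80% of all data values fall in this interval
C

A) Wrong — coverage applies to intervals containing μ, not to future x̄ values.
B) Wrong — x̄ is observed and sits in the interval by construction.
C) Correct — this is the frequentist long-run coverage interpretation.
D) Wrong — a CI is about the parameter μ, not individual data values.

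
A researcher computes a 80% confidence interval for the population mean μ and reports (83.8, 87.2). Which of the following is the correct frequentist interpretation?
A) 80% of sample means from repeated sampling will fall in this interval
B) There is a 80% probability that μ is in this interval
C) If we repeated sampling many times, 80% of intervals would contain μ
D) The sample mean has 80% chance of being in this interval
C

A) Wrong — coverage applies to intervals containing μ, not to future x̄ values.
B) Wrong — μ is fixed; the randomness lives in the interval, not in μ.
C) Correct — this is the frequentist long-run coverage interpretation.
D) Wrong — x̄ is observed and sits in the interval by construction.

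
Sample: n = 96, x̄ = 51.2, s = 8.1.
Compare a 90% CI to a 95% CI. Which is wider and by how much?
95% CI is wider by 0.53

df = 95
90% CI: t* = 1.661, (49.83, 52.57), width = 2 · t* · s/√n = 2.75
95% CI: t* = 1.985, (49.56, 52.84), width = 2 · t* · s/√n = 3.28

The 95% CI is wider by 3.28 - 2.75 = 0.53.
Higher confidence requires a wider interval.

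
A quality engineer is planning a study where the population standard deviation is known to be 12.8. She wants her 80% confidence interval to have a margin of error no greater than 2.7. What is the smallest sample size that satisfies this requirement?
n ≥ 37

For margin E ≤ 2.7:
n ≥ (z* · σ / E)²
n ≥ (1.282 · 12.8 / 2.7)²
n ≥ 36.94

Minimum n = 37 (rounding up)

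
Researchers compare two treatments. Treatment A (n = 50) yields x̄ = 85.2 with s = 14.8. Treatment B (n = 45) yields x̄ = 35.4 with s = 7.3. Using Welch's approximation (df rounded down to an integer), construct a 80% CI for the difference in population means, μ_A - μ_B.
(46.75, 52.85)

Difference: x̄₁ - x̄₂ = 49.80
SE = √(s₁²/n₁ + s₂²/n₂) = √(14.8²/50 + 7.3²/45) = 2.3590
df = 73.12 → 73 (Welch–Satterthwaite, rounded down)
t* = 1.293

CI: 49.80 ± 1.293 · 2.3590 = 49.80 ± 3.05 = (46.75, 52.85)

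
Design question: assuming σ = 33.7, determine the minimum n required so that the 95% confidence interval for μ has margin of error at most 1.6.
n ≥ 1705

For margin E ≤ 1.6:
n ≥ (z* · σ / E)²
n ≥ (1.960 · 33.7 / 1.6)²
n ≥ 1704.24

Minimum n = 1705 (rounding up)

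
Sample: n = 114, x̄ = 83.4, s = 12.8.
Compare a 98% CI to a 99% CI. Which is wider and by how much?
99% CI is wider by 0.62

df = 113
98% CI: t* = 2.360, (80.57, 86.23), width = 2 · t* · s/√n = 5.66
99% CI: t* = 2.620, (80.26, 86.54), width = 2 · t* · s/√n = 6.28

The 99% CI is wider by 6.28 - 5.66 = 0.62.
Higher confidence requires a wider interval.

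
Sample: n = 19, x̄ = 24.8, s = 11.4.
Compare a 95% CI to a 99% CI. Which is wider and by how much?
99% CI is wider by 4.06

df = 18
95% CI: t* = 2.101, (19.31, 30.29), width = 2 · t* · s/√n = 10.99
99% CI: t* = 2.878, (17.27, 32.33), width = 2 · t* · s/√n = 15.05

The 99% CI is wider by 15.05 - 10.99 = 4.06.
Higher confidence requires a wider interval.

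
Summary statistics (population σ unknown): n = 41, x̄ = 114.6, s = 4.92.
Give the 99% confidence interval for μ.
(112.52, 116.68)

t-interval (σ unknown):
df = n - 1 = 40
t* = 2.704 for 99% confidence

Margin of error = t* · s/√n = 2.704 · 4.92/√41 = 2.08

CI: (112.52, 116.68)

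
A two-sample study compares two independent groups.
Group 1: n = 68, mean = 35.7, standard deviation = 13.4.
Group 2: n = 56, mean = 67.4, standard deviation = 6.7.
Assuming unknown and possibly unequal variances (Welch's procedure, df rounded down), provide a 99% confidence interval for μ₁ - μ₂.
(-36.57, -26.83)

Difference: x̄₁ - x̄₂ = -31.70
SE = √(s₁²/n₁ + s₂²/n₂) = √(13.4²/68 + 6.7²/56) = 1.8553
df = 102.36 → 102 (Welch–Satterthwaite, rounded down)
t* = 2.625

CI: -31.70 ± 2.625 · 1.8553 = -31.70 ± 4.87 = (-36.57, -26.83)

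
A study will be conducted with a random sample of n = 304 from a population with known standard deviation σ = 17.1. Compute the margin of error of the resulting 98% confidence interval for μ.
Margin of error = 2.28

Margin of error = z* · σ/√n
= 2.326 · 17.1/√304
= 2.326 · 17.1/17.4356
= 2.28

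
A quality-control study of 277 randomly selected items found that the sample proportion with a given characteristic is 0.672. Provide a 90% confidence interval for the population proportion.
(0.626, 0.718)

Proportion CI:
SE = √(p̂(1-p̂)/n) = √(0.672 · 0.328 / 277) = 0.02821

z* = 1.645
Margin = z* · SE = 1.645 · 0.02821 = 0.0464

CI: 0.672 ± 0.0464 = (0.626, 0.718)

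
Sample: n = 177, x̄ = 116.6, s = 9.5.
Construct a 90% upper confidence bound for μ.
μ ≤ 117.52

Upper bound (one-sided):
t* = 1.286 (one-sided for 90%)
Upper bound = x̄ + t* · s/√n = 116.6 + 1.286 · 9.5/√177 = 117.52

We are 90% confident that μ ≤ 117.52.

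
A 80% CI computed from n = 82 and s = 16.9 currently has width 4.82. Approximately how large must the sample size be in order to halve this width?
n ≈ 328

CI width ∝ 1/√n
To reduce width by factor 2, need √n to grow by 2 → need 2² = 4 times as many samples.

Current: n = 82, width = 4.82
New: n = 328, width ≈ 2.40

Width reduced by factor of 4.82/2.40 = 2.01.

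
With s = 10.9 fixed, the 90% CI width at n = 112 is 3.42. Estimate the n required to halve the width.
n ≈ 448

CI width ∝ 1/√n
To reduce width by factor 2, need √n to grow by 2 → need 2² = 4 times as many samples.

Current: n = 112, width = 3.42
New: n = 448, width ≈ 1.70

Width reduced by factor of 3.42/1.70 = 2.01.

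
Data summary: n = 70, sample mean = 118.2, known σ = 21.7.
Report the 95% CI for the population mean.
(113.12, 123.28)

z-interval (σ known):
z* = 1.960 for 95% confidence

Margin of error = z* · σ/√n = 1.960 · 21.7/√70 = 5.08

CI: (118.2 - 5.08, 118.2 + 5.08) = (113.12, 123.28)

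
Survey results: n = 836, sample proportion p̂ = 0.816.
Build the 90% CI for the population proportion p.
(0.794, 0.838)

Proportion CI:
SE = √(p̂(1-p̂)/n) = √(0.816 · 0.184 / 836) = 0.01340

z* = 1.645
Margin = z* · SE = 1.645 · 0.01340 = 0.0220

CI: 0.816 ± 0.0220 = (0.794, 0.838)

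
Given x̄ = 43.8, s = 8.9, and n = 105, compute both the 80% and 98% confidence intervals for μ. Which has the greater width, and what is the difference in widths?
98% CI is wider by 1.86

df = 104
80% CI: t* = 1.290, (42.68, 44.92), width = 2 · t* · s/√n = 2.24
98% CI: t* = 2.363, (41.75, 45.85), width = 2 · t* · s/√n = 4.10

The 98% CI is wider by 4.10 - 2.24 = 1.86.
Higher confidence requires a wider interval.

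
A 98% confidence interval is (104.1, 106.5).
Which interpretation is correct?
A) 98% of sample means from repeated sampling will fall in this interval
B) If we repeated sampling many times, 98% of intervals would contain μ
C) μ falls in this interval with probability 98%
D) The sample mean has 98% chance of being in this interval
B

A) Wrong — coverage applies to intervals containing μ, not to future x̄ values.
B) Correct — this is the frequentist long-run coverage interpretation.
C) Wrong — μ is fixed; the randomness lives in the interval, not in μ.
D) Wrong — x̄ is observed and sits in the interval by construction.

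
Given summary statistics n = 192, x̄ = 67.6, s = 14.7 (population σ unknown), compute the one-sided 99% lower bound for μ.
μ ≥ 65.11

Lower bound (one-sided):
t* = 2.346 (one-sided for 99%)
Lower bound = x̄ - t* · s/√n = 67.6 - 2.346 · 14.7/√192 = 65.11

We are 99% confident that μ ≥ 65.11.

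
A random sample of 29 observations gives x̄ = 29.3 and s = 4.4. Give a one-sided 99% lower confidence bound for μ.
μ ≥ 27.28

Lower bound (one-sided):
t* = 2.467 (one-sided for 99%)
Lower bound = x̄ - t* · s/√n = 29.3 - 2.467 · 4.4/√29 = 27.28

We are 99% confident that μ ≥ 27.28.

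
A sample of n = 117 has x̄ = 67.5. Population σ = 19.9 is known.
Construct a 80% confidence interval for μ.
(65.14, 69.86)

z-interval (σ known):
z* = 1.282 for 80% confidence

Margin of error = z* · σ/√n = 1.282 · 19.9/√117 = 2.36

CI: (67.5 - 2.36, 67.5 + 2.36) = (65.14, 69.86)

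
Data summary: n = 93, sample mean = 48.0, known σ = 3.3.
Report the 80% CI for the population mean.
(47.56, 48.44)

z-interval (σ known):
z* = 1.282 for 80% confidence

Margin of error = z* · σ/√n = 1.282 · 3.3/√93 = 0.44

CI: (48.0 - 0.44, 48.0 + 0.44) = (47.56, 48.44)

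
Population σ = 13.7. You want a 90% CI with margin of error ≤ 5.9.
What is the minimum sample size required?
n ≥ 15

For margin E ≤ 5.9:
n ≥ (z* · σ / E)²
n ≥ (1.645 · 13.7 / 5.9)²
n ≥ 14.59

Minimum n = 15 (rounding up)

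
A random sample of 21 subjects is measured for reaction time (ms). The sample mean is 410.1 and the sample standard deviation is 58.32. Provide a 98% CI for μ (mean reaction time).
(377.93, 442.27)

t-interval (σ unknown):
df = n - 1 = 20
t* = 2.528 for 98% confidence

Margin of error = t* · s/√n = 2.528 · 58.32/√21 = 32.17

CI: (377.93, 442.27)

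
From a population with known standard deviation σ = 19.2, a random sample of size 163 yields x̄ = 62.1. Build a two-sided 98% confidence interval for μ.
(58.60, 65.60)

z-interval (σ known):
z* = 2.326 for 98% confidence

Margin of error = z* · σ/√n = 2.326 · 19.2/√163 = 3.50

CI: (62.1 - 3.50, 62.1 + 3.50) = (58.60, 65.60)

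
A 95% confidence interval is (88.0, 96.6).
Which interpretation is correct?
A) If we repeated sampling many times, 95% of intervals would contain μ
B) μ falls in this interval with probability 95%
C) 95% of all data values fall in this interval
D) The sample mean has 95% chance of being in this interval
A

A) Correct — this is the frequentist long-run coverage interpretation.
B) Wrong — μ is fixed; the randomness lives in the interval, not in μ.
C) Wrong — a CI is about the parameter μ, not individual data values.
D) Wrong — x̄ is observed and sits in the interval by construction.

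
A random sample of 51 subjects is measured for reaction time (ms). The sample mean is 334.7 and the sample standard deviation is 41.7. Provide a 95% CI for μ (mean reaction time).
(322.97, 346.43)

t-interval (σ unknown):
df = n - 1 = 50
t* = 2.009 for 95% confidence

Margin of error = t* · s/√n = 2.009 · 41.7/√51 = 11.73

CI: (322.97, 346.43)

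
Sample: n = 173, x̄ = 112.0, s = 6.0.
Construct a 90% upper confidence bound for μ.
μ ≤ 112.59

Upper bound (one-sided):
t* = 1.286 (one-sided for 90%)
Upper bound = x̄ + t* · s/√n = 112.0 + 1.286 · 6.0/√173 = 112.59

We are 90% confident that μ ≤ 112.59.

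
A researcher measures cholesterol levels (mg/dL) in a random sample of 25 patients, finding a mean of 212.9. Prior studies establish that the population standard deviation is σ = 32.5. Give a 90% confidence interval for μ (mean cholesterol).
(202.21, 223.59)

z-interval (σ known):
z* = 1.645 for 90% confidence

Margin of error = z* · σ/√n = 1.645 · 32.5/√25 = 10.69

CI: (212.9 - 10.69, 212.9 + 10.69) = (202.21, 223.59)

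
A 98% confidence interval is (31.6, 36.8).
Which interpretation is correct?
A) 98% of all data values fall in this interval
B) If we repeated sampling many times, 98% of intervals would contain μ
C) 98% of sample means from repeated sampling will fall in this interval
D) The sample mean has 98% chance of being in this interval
B

A) Wrong — a CI is about the parameter μ, not individual data values.
B) Correct — this is the frequentist long-run coverage interpretation.
C) Wrong — coverage applies to intervals containing μ, not to future x̄ values.
D) Wrong — x̄ is observed and sits in the interval by construction.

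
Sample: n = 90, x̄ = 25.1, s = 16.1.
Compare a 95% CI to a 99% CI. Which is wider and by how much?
99% CI is wider by 2.19

df = 89
95% CI: t* = 1.987, (21.73, 28.47), width = 2 · t* · s/√n = 6.74
99% CI: t* = 2.632, (20.63, 29.57), width = 2 · t* · s/√n = 8.93

The 99% CI is wider by 8.93 - 6.74 = 2.19.
Higher confidence requires a wider interval.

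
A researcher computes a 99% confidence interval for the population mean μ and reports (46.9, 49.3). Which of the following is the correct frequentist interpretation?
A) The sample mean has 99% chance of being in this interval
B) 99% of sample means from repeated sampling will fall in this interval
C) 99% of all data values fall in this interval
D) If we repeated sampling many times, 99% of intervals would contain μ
D

A) Wrong — x̄ is observed and sits in the interval by construction.
B) Wrong — coverage applies to intervals containing μ, not to future x̄ values.
C) Wrong — a CI is about the parameter μ, not individual data values.
D) Correct — this is the frequentist long-run coverage interpretation.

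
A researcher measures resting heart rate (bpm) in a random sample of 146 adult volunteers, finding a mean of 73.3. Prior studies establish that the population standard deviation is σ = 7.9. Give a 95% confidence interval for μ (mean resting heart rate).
(72.02, 74.58)

z-interval (σ known):
z* = 1.960 for 95% confidence

Margin of error = z* · σ/√n = 1.960 · 7.9/√146 = 1.28

CI: (73.3 - 1.28, 73.3 + 1.28) = (72.02, 74.58)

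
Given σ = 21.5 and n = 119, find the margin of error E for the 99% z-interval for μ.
Margin of error = 5.08

Margin of error = z* · σ/√n
= 2.576 · 21.5/√119
= 2.576 · 21.5/10.9087
= 5.08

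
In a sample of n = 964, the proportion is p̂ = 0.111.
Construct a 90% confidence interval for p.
(0.094, 0.128)

Proportion CI:
SE = √(p̂(1-p̂)/n) = √(0.111 · 0.889 / 964) = 0.01012

z* = 1.645
Margin = z* · SE = 1.645 · 0.01012 = 0.0166

CI: 0.111 ± 0.0166 = (0.094, 0.128)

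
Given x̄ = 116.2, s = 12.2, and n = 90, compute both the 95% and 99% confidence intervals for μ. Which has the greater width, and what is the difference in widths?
99% CI is wider by 1.66

df = 89
95% CI: t* = 1.987, (113.64, 118.76), width = 2 · t* · s/√n = 5.11
99% CI: t* = 2.632, (112.82, 119.58), width = 2 · t* · s/√n = 6.77

The 99% CI is wider by 6.77 - 5.11 = 1.66.
Higher confidence requires a wider interval.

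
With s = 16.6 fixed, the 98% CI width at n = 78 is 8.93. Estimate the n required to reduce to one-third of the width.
n ≈ 702

CI width ∝ 1/√n
To reduce width by factor 3, need √n to grow by 3 → need 3² = 9 times as many samples.

Current: n = 78, width = 8.93
New: n = 702, width ≈ 2.92

Width reduced by factor of 8.93/2.92 = 3.06.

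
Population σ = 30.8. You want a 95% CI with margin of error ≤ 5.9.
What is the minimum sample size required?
n ≥ 105

For margin E ≤ 5.9:
n ≥ (z* · σ / E)²
n ≥ (1.960 · 30.8 / 5.9)²
n ≥ 104.69

Minimum n = 105 (rounding up)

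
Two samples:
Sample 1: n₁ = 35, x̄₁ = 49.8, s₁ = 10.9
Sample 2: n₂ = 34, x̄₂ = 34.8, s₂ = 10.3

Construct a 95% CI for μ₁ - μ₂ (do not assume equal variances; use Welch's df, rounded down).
(9.90, 20.10)

Difference: x̄₁ - x̄₂ = 15.00
SE = √(s₁²/n₁ + s₂²/n₂) = √(10.9²/35 + 10.3²/34) = 2.5524
df = 66.95 → 66 (Welch–Satterthwaite, rounded down)
t* = 1.997

CI: 15.00 ± 1.997 · 2.5524 = 15.00 ± 5.10 = (9.90, 20.10)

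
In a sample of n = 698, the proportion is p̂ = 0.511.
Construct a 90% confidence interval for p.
(0.480, 0.542)

Proportion CI:
SE = √(p̂(1-p̂)/n) = √(0.511 · 0.489 / 698) = 0.01892

z* = 1.645
Margin = z* · SE = 1.645 · 0.01892 = 0.0311

CI: 0.511 ± 0.0311 = (0.480, 0.542)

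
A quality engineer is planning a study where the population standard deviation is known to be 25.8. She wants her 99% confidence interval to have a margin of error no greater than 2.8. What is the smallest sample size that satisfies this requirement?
n ≥ 564

For margin E ≤ 2.8:
n ≥ (z* · σ / E)²
n ≥ (2.576 · 25.8 / 2.8)²
n ≥ 563.40

Minimum n = 564 (rounding up)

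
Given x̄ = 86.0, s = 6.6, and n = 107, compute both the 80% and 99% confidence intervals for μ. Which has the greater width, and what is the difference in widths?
99% CI is wider by 1.70

df = 106
80% CI: t* = 1.290, (85.18, 86.82), width = 2 · t* · s/√n = 1.65
99% CI: t* = 2.623, (84.33, 87.67), width = 2 · t* · s/√n = 3.35

The 99% CI is wider by 3.35 - 1.65 = 1.70.
Higher confidence requires a wider interval.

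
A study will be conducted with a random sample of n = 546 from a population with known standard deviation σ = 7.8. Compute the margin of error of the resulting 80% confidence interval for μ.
Margin of error = 0.43

Margin of error = z* · σ/√n
= 1.282 · 7.8/√546
= 1.282 · 7.8/23.3666
= 0.43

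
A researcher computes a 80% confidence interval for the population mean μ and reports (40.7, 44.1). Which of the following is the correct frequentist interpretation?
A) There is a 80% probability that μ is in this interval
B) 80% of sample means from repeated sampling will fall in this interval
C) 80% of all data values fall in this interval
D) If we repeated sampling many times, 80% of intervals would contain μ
D

A) Wrong — μ is fixed; the randomness lives in the interval, not in μ.
B) Wrong — coverage applies to intervals containing μ, not to future x̄ values.
C) Wrong — a CI is about the parameter μ, not individual data values.
D) Correct — this is the frequentist long-run coverage interpretation.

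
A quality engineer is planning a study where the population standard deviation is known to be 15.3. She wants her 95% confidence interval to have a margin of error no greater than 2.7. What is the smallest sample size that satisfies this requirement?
n ≥ 124

For margin E ≤ 2.7:
n ≥ (z* · σ / E)²
n ≥ (1.960 · 15.3 / 2.7)²
n ≥ 123.36

Minimum n = 124 (rounding up)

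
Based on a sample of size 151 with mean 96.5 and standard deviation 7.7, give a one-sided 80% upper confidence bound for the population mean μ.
μ ≤ 97.03

Upper bound (one-sided):
t* = 0.844 (one-sided for 80%)
Upper bound = x̄ + t* · s/√n = 96.5 + 0.844 · 7.7/√151 = 97.03

We are 80% confident that μ ≤ 97.03.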